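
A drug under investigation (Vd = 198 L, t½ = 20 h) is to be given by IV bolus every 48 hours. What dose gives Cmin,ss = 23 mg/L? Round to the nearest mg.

19482 mg

τ/t½ = 48/20 ≈ 2.4, so f = (1/2)^(48/20) ≈ 0.189465.
Cmin,ss = (D/Vd)·f/(1−f), so D = Cmin,ss·Vd·(1−f)/f.
D = 23 × 198 × (1−f)/f ≈ 23 × 198 × 4.27802 ≈ 19482.10 mg.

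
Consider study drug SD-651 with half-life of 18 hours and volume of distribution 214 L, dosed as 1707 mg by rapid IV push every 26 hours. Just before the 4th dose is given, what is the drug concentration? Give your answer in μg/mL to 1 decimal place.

4.4 μg/mL

f = (1/2)^(τ/t½) = (1/2)^(26/18) ≈ 0.3674.
C₀ = D/Vd = 1707/214 ≈ 7.977 μg/mL.
Before the 4th dose, 3 doses have been given. Superposition: Cmin = C₀·(f + f² + … + f^3).
≈ 7.977 × (0.3674 + 0.1350 + 0.0496) ≈ 7.977 × 0.5520 ≈ 4.403 μg/mL.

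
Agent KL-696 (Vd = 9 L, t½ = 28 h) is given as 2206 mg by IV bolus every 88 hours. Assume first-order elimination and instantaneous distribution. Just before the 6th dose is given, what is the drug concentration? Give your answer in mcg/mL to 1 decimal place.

31.3 mcg/mL

f = (1/2)^(τ/t½) = (1/2)^(88/28) ≈ 0.1132.
C₀ = D/Vd = 2206/9 ≈ 245.111 mcg/mL.
Before the 6th dose, 5 doses have been given. Superposition: Cmin = C₀·(f + f² + … + f^5).
≈ 245.111 × (0.1132 + 0.0128 + 0.0015 + 0.0002 + 0.0000) ≈ 245.111 × 0.1277 ≈ 31.301 mcg/mL.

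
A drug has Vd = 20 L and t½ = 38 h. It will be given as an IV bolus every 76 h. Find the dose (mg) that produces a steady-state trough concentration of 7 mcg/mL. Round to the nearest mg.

τ/t½ = 76/38 ≈ 2, so f = (1/2)^(76/38) ≈ 0.250000.
Cmin,ss = (D/Vd)·f/(1−f), so D = Cmin,ss·Vd·(1−f)/f.
D = 7 × 20 × (1−f)/f ≈ 7 × 20 × 3.00000 ≈ 420.00 mg.

420 mg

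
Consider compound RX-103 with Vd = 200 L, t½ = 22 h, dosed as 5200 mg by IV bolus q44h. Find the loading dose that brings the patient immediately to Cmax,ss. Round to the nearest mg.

f = (1/2)^(44/22) ≈ 0.250000; accumulation ratio R = 1/(1−f) ≈ 1.33333.
Loading dose to hit Cmax,ss on first dose: D_load = D_maint·R ≈ 5200 × 1.33333 ≈ 6933.32 mg.

6933 mg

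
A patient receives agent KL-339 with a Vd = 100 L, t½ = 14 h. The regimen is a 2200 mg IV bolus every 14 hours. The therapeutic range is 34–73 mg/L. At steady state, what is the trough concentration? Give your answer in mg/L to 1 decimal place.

τ = 14 h = 1 half-life, so f = (1/2)^1 = 0.5.
Accumulation ratio R = 1/(1 − f) = 1/0.5 = 2/1.
Single-dose peak C₀ = D/Vd = 2200/100 = 22 mg/L.
Steady-state peak Cmax,ss = C₀·R = 22 × 2/1 ≈ 44.000 mg/L.
Steady-state trough Cmin,ss = Cmax,ss·f ≈ 44.000 × 0.5 ≈ 22.000 mg/L.
Trough 22.0 mg/L vs MEC 34 mg/L: subtherapeutic.

22.0 mg/L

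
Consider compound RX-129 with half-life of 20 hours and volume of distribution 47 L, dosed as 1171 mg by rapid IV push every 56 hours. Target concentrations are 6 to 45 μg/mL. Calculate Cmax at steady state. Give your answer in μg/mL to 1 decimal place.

29.1 μg/mL

Over one 56-h interval, 56/20 ≈ 2.8 half-lives elapse, leaving f ≈ 0.1436 of each dose.
At steady state, accumulation factor R = 1/(1 − e^(−kτ)) ≈ 1.1677.
Each bolus raises the concentration by D/Vd = 1171/47 ≈ 24.915 μg/mL.
Steady-state peak Cmax,ss = C₀·R ≈ 24.915 × 1.1677 ≈ 29.093 μg/mL.
Peak 29.1 μg/mL vs MTC 45 μg/mL: below toxic threshold.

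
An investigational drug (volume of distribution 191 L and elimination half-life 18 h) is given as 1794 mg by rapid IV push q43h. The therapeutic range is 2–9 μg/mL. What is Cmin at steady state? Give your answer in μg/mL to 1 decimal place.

2.2 μg/mL

k = ln2/t½ = ln2/18 ≈ 0.038508 h⁻¹; fraction remaining f = e^(−kτ) = e^(−0.038508×43) ≈ 0.1909.
Accumulation ratio R = 1/(1 − f) ≈ 1/0.8091 ≈ 1.2359.
Single-dose peak C₀ = D/Vd = 1794/191 ≈ 9.393 μg/mL.
Cmax,ss = C₀/(1 − f) ≈ 9.393/0.8091 ≈ 11.609 μg/mL.
One interval later, Cmin,ss = Cmax,ss·e^(−kτ) ≈ 11.609 × 0.1909 ≈ 2.216 μg/mL.
Trough 2.2 μg/mL vs MEC 2 μg/mL: adequate.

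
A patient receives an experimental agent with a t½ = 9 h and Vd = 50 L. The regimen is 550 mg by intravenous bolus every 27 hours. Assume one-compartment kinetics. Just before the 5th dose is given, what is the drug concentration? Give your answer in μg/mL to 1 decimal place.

f = (1/2)^(τ/t½) = (1/2)^(27/9) ≈ 0.1250.
C₀ = D/Vd = 550/50 ≈ 11.000 μg/mL.
Before the 5th dose, 4 doses have been given. Superposition: Cmin = C₀·(f + f² + … + f^4).
≈ 11.000 × (0.1250 + 0.0156 + 0.0020 + 0.0002) ≈ 11.000 × 0.1428 ≈ 1.571 μg/mL.

1.6 μg/mL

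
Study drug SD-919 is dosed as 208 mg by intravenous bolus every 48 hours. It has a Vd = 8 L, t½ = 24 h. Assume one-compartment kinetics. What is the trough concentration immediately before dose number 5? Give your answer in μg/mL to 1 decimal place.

8.6 μg/mL

f = (1/2)^(τ/t½) = (1/2)^(48/24) ≈ 0.2500.
C₀ = D/Vd = 208/8 ≈ 26.000 μg/mL.
Before the 5th dose, 4 doses have been given. Superposition: Cmin = C₀·(f + f² + … + f^4).
≈ 26.000 × (0.2500 + 0.0625 + 0.0156 + 0.0039) ≈ 26.000 × 0.3320 ≈ 8.632 μg/mL.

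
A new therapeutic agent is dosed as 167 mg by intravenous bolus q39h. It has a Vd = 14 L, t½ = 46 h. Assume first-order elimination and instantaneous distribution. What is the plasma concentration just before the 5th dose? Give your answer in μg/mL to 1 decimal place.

13.5 μg/mL

f = (1/2)^(τ/t½) = (1/2)^(39/46) ≈ 0.5556.
C₀ = D/Vd = 167/14 ≈ 11.929 μg/mL.
Before the 5th dose, 4 doses have been given. Superposition: Cmin = C₀·(f + f² + … + f^4).
≈ 11.929 × (0.5556 + 0.3087 + 0.1715 + 0.0953) ≈ 11.929 × 1.1311 ≈ 13.493 μg/mL.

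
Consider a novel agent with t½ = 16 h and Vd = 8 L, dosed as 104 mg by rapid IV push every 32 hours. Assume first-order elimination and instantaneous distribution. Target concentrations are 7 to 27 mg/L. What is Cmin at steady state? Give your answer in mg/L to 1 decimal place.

4.3 mg/L

τ = 32 h = 2 half-lives, so f = (1/2)^2 = 0.25.
Accumulation ratio R = 1/(1 − f) = 1/0.75 = 4/3.
Single-dose peak C₀ = D/Vd = 104/8 = 13 mg/L.
Steady-state peak Cmax,ss = C₀·R = 13 × 4/3 ≈ 17.333 mg/L.
Steady-state trough Cmin,ss = Cmax,ss·f ≈ 17.333 × 0.25 ≈ 4.333 mg/L.
Trough 4.3 mg/L vs MEC 7 mg/L: subtherapeutic.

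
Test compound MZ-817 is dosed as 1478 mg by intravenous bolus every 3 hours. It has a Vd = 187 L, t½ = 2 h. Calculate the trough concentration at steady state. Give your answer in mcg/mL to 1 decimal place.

τ/t½ = 3/2 ≈ 1.5, so fraction remaining f = (1/2)^(3/2) ≈ 0.3536.
At steady state, accumulation factor R = 1/(1 − e^(−kτ)) ≈ 1.5470.
Single-dose peak C₀ = D/Vd = 1478/187 ≈ 7.904 mcg/mL.
Steady-state peak Cmax,ss = C₀·R ≈ 7.904 × 1.5470 ≈ 12.227 mcg/mL.
Steady-state trough Cmin,ss = Cmax,ss·f ≈ 12.227 × 0.3536 ≈ 4.323 mcg/mL.

4.3 mcg/mL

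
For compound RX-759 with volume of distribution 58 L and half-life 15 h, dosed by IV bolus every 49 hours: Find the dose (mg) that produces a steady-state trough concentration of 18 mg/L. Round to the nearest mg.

τ/t½ = 49/15 ≈ 3.2667, so f = (1/2)^(49/15) ≈ 0.103905.
Cmin,ss = (D/Vd)·f/(1−f), so D = Cmin,ss·Vd·(1−f)/f.
D = 18 × 58 × (1−f)/f ≈ 18 × 58 × 8.62418 ≈ 9003.64 mg.

9004 mg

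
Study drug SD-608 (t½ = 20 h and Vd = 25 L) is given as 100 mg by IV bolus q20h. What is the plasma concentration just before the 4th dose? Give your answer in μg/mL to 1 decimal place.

f = (1/2)^(τ/t½) = (1/2)^(20/20) ≈ 0.5000.
C₀ = D/Vd = 100/25 ≈ 4.000 μg/mL.
Before the 4th dose, 3 doses have been given. Superposition: Cmin = C₀·(f + f² + … + f^3).
≈ 4.000 × (0.5000 + 0.2500 + 0.1250) ≈ 4.000 × 0.8750 ≈ 3.500 μg/mL.

3.5 μg/mL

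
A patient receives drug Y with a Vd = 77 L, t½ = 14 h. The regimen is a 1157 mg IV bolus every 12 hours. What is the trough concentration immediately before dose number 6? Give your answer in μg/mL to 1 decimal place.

17.6 μg/mL

f = (1/2)^(τ/t½) = (1/2)^(12/14) ≈ 0.5520.
C₀ = D/Vd = 1157/77 ≈ 15.026 μg/mL.
Before the 6th dose, 5 doses have been given. Superposition: Cmin = C₀·(f + f² + … + f^5).
≈ 15.026 × (0.5520 + 0.3047 + 0.1682 + 0.0928 + 0.0513) ≈ 15.026 × 1.1690 ≈ 17.565 μg/mL.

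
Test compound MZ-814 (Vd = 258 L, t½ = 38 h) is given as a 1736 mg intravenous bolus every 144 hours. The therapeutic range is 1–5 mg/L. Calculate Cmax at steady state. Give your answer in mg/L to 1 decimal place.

7.3 mg/L

τ/t½ = 144/38 ≈ 3.7895, so fraction remaining f = (1/2)^(144/38) ≈ 0.0723.
At steady state, accumulation factor R = 1/(1 − e^(−kτ)) ≈ 1.0779.
Each bolus raises the concentration by D/Vd = 1736/258 ≈ 6.729 mg/L.
Cmax,ss = C₀/(1 − f) ≈ 6.729/0.9277 ≈ 7.253 mg/L.
Peak 7.3 mg/L vs MTC 5 mg/L: exceeds toxic threshold.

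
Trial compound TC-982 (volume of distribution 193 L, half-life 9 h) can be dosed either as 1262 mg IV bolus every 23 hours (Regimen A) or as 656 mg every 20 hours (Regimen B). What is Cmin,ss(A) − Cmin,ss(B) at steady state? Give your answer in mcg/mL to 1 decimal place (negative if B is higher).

Regimen A: f = (1/2)^(23/9) ≈ 0.1701; Cmin,ss = (1262/193)·f/(1−f) ≈ 1.340 mcg/mL.
Regimen B: f = (1/2)^(20/9) ≈ 0.2143; Cmin,ss = (656/193)·f/(1−f) ≈ 0.927 mcg/mL.
Difference ≈ 1.340 − 0.927 ≈ 0.413 mcg/mL.

0.4 mcg/mL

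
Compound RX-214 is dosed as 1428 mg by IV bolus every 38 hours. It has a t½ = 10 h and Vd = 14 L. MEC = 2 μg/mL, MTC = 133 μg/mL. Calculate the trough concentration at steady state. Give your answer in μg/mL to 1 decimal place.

k = ln2/t½ = ln2/10 ≈ 0.069315 h⁻¹; fraction remaining f = e^(−kτ) = e^(−0.069315×38) ≈ 0.0718.
At steady state, accumulation factor R = 1/(1 − e^(−kτ)) ≈ 1.0774.
Single-dose peak C₀ = D/Vd = 1428/14 ≈ 102.000 μg/mL.
Cmax,ss = C₀/(1 − f) ≈ 102.000/0.9282 ≈ 109.890 μg/mL.
One interval later, Cmin,ss = Cmax,ss·e^(−kτ) ≈ 109.890 × 0.0718 ≈ 7.890 μg/mL.
Trough 7.9 μg/mL vs MEC 2 μg/mL: adequate.

7.9 μg/mL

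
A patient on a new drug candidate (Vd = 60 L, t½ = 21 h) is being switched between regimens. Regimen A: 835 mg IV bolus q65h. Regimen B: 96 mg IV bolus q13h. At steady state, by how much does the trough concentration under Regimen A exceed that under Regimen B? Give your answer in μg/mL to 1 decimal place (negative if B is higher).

Regimen A: f = (1/2)^(65/21) ≈ 0.1170; Cmin,ss = (835/60)·f/(1−f) ≈ 1.844 μg/mL.
Regimen B: f = (1/2)^(13/21) ≈ 0.6511; Cmin,ss = (96/60)·f/(1−f) ≈ 2.986 μg/mL.
Difference ≈ 1.844 − 2.986 ≈ -1.142 μg/mL.

-1.1 μg/mL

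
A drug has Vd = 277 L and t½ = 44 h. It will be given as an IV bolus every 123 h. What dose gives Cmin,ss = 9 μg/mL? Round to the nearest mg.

τ/t½ = 123/44 ≈ 2.7955, so f = (1/2)^(123/44) ≈ 0.144040.
Cmin,ss = (D/Vd)·f/(1−f), so D = Cmin,ss·Vd·(1−f)/f.
D = 9 × 277 × (1−f)/f ≈ 9 × 277 × 5.94252 ≈ 14814.70 mg.

14815 mg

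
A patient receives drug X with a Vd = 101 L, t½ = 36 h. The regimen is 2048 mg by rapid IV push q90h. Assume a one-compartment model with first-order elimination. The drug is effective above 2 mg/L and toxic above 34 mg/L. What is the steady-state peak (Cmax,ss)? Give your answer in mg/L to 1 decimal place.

24.6 mg/L

k = ln2/t½ = ln2/36 ≈ 0.019254 h⁻¹; fraction remaining f = e^(−kτ) = e^(−0.019254×90) ≈ 0.1768.
At steady state, accumulation factor R = 1/(1 − e^(−kτ)) ≈ 1.2148.
Each bolus raises the concentration by D/Vd = 2048/101 ≈ 20.277 mg/L.
Steady-state peak Cmax,ss = C₀·R ≈ 20.277 × 1.2148 ≈ 24.632 mg/L.
Peak 24.6 mg/L vs MTC 34 mg/L: below toxic threshold.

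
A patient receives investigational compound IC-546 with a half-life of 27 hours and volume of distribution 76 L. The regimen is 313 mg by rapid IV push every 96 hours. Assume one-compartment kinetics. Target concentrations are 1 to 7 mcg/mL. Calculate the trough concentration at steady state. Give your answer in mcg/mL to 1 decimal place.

0.4 mcg/mL

Over one 96-h interval, 96/27 ≈ 3.5556 half-lives elapse, leaving f ≈ 0.0850 of each dose.
Accumulation ratio R = 1/(1 − f) ≈ 1/0.9150 ≈ 1.0929.
Each bolus raises the concentration by D/Vd = 313/76 ≈ 4.118 mcg/mL.
Steady-state peak Cmax,ss = C₀·R ≈ 4.118 × 1.0929 ≈ 4.501 mcg/mL.
One interval later, Cmin,ss = Cmax,ss·e^(−kτ) ≈ 4.501 × 0.0850 ≈ 0.383 mcg/mL.
Trough 0.4 mcg/mL vs MEC 1 mcg/mL: subtherapeutic.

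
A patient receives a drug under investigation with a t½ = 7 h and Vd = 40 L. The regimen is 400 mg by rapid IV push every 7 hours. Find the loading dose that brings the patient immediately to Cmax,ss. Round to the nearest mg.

f = (1/2)^(7/7) ≈ 0.500000; accumulation ratio R = 1/(1−f) ≈ 2.00000.
Loading dose to hit Cmax,ss on first dose: D_load = D_maint·R ≈ 400 × 2.00000 ≈ 800.00 mg.

800 mg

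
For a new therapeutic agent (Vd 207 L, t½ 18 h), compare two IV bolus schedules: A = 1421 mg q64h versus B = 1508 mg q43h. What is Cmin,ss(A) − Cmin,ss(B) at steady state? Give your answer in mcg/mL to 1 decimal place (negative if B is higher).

-1.1 mcg/mL

Regimen A: f = (1/2)^(64/18) ≈ 0.0850; Cmin,ss = (1421/207)·f/(1−f) ≈ 0.638 mcg/mL.
Regimen B: f = (1/2)^(43/18) ≈ 0.1909; Cmin,ss = (1508/207)·f/(1−f) ≈ 1.719 mcg/mL.
Difference ≈ 0.638 − 1.719 ≈ -1.081 mcg/mL.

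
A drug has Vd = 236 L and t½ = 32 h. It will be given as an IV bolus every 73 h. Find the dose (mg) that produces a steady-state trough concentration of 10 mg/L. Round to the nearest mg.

9112 mg

τ/t½ = 73/32 ≈ 2.2812, so f = (1/2)^(73/32) ≈ 0.205719.
Cmin,ss = (D/Vd)·f/(1−f), so D = Cmin,ss·Vd·(1−f)/f.
D = 10 × 236 × (1−f)/f ≈ 10 × 236 × 3.86100 ≈ 9111.96 mg.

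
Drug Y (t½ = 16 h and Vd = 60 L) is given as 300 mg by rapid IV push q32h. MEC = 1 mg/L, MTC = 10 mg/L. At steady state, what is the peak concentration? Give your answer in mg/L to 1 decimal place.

The dosing interval is 2 half-lives, so f = 2^(−2) = 0.25.
At steady state, R = 1/(1 − 0.25) = 4/3.
Single-dose peak C₀ = D/Vd = 300/60 = 5 mg/L.
Steady-state peak Cmax,ss = C₀·R = 5 × 4/3 ≈ 6.667 mg/L.
Peak 6.7 mg/L vs MTC 10 mg/L: below toxic threshold.

6.7 mg/L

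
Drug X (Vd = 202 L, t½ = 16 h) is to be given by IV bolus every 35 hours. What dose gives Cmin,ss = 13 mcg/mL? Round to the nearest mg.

9336 mg

τ/t½ = 35/16 ≈ 2.1875, so f = (1/2)^(35/16) ≈ 0.219532.
Cmin,ss = (D/Vd)·f/(1−f), so D = Cmin,ss·Vd·(1−f)/f.
D = 13 × 202 × (1−f)/f ≈ 13 × 202 × 3.55514 ≈ 9335.80 mg.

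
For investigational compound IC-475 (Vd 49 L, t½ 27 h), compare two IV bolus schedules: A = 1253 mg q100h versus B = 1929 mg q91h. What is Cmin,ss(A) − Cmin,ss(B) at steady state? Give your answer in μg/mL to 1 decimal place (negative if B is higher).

Regimen A: f = (1/2)^(100/27) ≈ 0.0767; Cmin,ss = (1253/49)·f/(1−f) ≈ 2.124 μg/mL.
Regimen B: f = (1/2)^(91/27) ≈ 0.0967; Cmin,ss = (1929/49)·f/(1−f) ≈ 4.214 μg/mL.
Difference ≈ 2.124 − 4.214 ≈ -2.090 μg/mL.

-2.1 μg/mL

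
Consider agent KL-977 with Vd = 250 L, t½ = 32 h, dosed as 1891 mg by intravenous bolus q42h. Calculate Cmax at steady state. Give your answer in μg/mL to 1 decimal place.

12.7 μg/mL

Over one 42-h interval, 42/32 ≈ 1.3125 half-lives elapse, leaving f ≈ 0.4026 of each dose.
Accumulation ratio R = 1/(1 − f) ≈ 1/0.5974 ≈ 1.6739.
Single-dose peak C₀ = D/Vd = 1891/250 ≈ 7.564 μg/mL.
Steady-state peak Cmax,ss = C₀·R ≈ 7.564 × 1.6739 ≈ 12.661 μg/mL.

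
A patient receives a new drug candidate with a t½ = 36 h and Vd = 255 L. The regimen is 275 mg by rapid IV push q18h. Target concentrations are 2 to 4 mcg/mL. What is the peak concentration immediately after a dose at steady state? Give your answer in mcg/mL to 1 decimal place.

3.7 mcg/mL

k = ln2/t½ = ln2/36 ≈ 0.019254 h⁻¹; fraction remaining f = e^(−kτ) = e^(−0.019254×18) ≈ 0.7071.
Accumulation ratio R = 1/(1 − f) ≈ 1/0.2929 ≈ 3.4141.
Each bolus raises the concentration by D/Vd = 275/255 ≈ 1.078 mcg/mL.
Steady-state peak Cmax,ss = C₀·R ≈ 1.078 × 3.4141 ≈ 3.680 mcg/mL.
Peak 3.7 mcg/mL vs MTC 4 mcg/mL: below toxic threshold.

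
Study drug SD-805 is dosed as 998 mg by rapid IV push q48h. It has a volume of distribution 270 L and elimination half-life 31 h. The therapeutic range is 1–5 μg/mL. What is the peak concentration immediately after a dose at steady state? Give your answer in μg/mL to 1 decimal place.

5.6 μg/mL

k = ln2/t½ = ln2/31 ≈ 0.022360 h⁻¹; fraction remaining f = e^(−kτ) = e^(−0.022360×48) ≈ 0.3419.
Accumulation ratio R = 1/(1 − f) ≈ 1/0.6581 ≈ 1.5195.
Single-dose peak C₀ = D/Vd = 998/270 ≈ 3.696 μg/mL.
Steady-state peak Cmax,ss = C₀·R ≈ 3.696 × 1.5195 ≈ 5.616 μg/mL.
Peak 5.6 μg/mL vs MTC 5 μg/mL: exceeds toxic threshold.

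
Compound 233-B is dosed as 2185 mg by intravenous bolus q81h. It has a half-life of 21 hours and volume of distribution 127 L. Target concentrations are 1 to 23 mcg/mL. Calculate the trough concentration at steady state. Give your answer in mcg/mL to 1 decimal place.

1.3 mcg/mL

Over one 81-h interval, 81/21 ≈ 3.8571 half-lives elapse, leaving f ≈ 0.0690 of each dose.
Single-dose peak C₀ = D/Vd = 2185/127 ≈ 17.205 mcg/mL.
Steady-state trough Cmin,ss = C₀·f/(1−f) ≈ 17.205 × 0.0690/0.9310 ≈ 1.275 mcg/mL.
Trough 1.3 mcg/mL vs MEC 1 mcg/mL: adequate.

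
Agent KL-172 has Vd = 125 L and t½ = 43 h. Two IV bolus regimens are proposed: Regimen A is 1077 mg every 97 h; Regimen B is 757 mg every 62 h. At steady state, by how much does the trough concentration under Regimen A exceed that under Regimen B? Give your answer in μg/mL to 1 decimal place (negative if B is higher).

-1.2 μg/mL

Regimen A: f = (1/2)^(97/43) ≈ 0.2094; Cmin,ss = (1077/125)·f/(1−f) ≈ 2.282 μg/mL.
Regimen B: f = (1/2)^(62/43) ≈ 0.3681; Cmin,ss = (757/125)·f/(1−f) ≈ 3.528 μg/mL.
Difference ≈ 2.282 − 3.528 ≈ -1.246 μg/mL.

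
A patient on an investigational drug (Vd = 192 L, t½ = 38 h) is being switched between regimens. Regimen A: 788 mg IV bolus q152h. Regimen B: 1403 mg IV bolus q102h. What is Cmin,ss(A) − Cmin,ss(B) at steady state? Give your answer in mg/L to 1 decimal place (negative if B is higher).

-1.1 mg/L

Regimen A: f = (1/2)^(152/38) ≈ 0.0625; Cmin,ss = (788/192)·f/(1−f) ≈ 0.274 mg/L.
Regimen B: f = (1/2)^(102/38) ≈ 0.1556; Cmin,ss = (1403/192)·f/(1−f) ≈ 1.347 mg/L.
Difference ≈ 0.274 − 1.347 ≈ -1.073 mg/L.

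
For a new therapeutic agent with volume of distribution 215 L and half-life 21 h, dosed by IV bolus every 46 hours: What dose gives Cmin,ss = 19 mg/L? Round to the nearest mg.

14561 mg

τ/t½ = 46/21 ≈ 2.1905, so f = (1/2)^(46/21) ≈ 0.219079.
Cmin,ss = (D/Vd)·f/(1−f), so D = Cmin,ss·Vd·(1−f)/f.
D = 19 × 215 × (1−f)/f ≈ 19 × 215 × 3.56456 ≈ 14561.23 mg.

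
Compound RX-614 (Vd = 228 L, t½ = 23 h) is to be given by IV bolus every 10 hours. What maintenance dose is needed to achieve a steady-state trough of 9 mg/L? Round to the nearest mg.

τ/t½ = 10/23 ≈ 0.43478, so f = (1/2)^(10/23) ≈ 0.739805.
Cmin,ss = (D/Vd)·f/(1−f), so D = Cmin,ss·Vd·(1−f)/f.
D = 9 × 228 × (1−f)/f ≈ 9 × 228 × 0.35171 ≈ 721.71 mg.

722 mg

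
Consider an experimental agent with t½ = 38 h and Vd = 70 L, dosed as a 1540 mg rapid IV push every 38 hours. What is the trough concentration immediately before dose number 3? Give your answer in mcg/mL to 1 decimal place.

f = (1/2)^(τ/t½) = (1/2)^(38/38) ≈ 0.5000.
C₀ = D/Vd = 1540/70 ≈ 22.000 mcg/mL.
Before the 3rd dose, 2 doses have been given. Superposition: Cmin = C₀·(f + f²).
≈ 22.000 × (0.5000 + 0.2500) ≈ 22.000 × 0.7500 ≈ 16.500 mcg/mL.

16.5 mcg/mL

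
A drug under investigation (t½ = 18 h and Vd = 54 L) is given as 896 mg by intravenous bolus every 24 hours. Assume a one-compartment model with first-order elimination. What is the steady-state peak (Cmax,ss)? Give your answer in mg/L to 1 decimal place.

τ/t½ = 24/18 ≈ 1.3333, so fraction remaining f = (1/2)^(24/18) ≈ 0.3969.
Accumulation ratio R = 1/(1 − f) ≈ 1/0.6031 ≈ 1.6581.
Each bolus raises the concentration by D/Vd = 896/54 ≈ 16.593 mg/L.
Steady-state peak Cmax,ss = C₀·R ≈ 16.593 × 1.6581 ≈ 27.513 mg/L.

27.5 mg/L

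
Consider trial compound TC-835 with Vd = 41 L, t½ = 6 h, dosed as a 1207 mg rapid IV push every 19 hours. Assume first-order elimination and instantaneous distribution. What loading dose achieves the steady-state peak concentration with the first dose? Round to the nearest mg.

1358 mg

f = (1/2)^(19/6) ≈ 0.111362; accumulation ratio R = 1/(1−f) ≈ 1.12532.
Loading dose to hit Cmax,ss on first dose: D_load = D_maint·R ≈ 1207 × 1.12532 ≈ 1358.26 mg.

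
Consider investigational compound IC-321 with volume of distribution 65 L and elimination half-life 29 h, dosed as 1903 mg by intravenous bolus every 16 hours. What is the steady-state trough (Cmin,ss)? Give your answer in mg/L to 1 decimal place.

τ/t½ = 16/29 ≈ 0.55172, so fraction remaining f = (1/2)^(16/29) ≈ 0.6822.
Accumulation ratio R = 1/(1 − f) ≈ 1/0.3178 ≈ 3.1466.
Each bolus raises the concentration by D/Vd = 1903/65 ≈ 29.277 mg/L.
Cmax,ss = C₀/(1 − f) ≈ 29.277/0.3178 ≈ 92.124 mg/L.
One interval later, Cmin,ss = Cmax,ss·e^(−kτ) ≈ 92.124 × 0.6822 ≈ 62.847 mg/L.

62.8 mg/L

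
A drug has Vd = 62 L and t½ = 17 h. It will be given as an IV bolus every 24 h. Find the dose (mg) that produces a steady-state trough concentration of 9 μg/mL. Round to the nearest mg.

τ/t½ = 24/17 ≈ 1.4118, so f = (1/2)^(24/17) ≈ 0.375852.
Cmin,ss = (D/Vd)·f/(1−f), so D = Cmin,ss·Vd·(1−f)/f.
D = 9 × 62 × (1−f)/f ≈ 9 × 62 × 1.66062 ≈ 926.63 mg.

927 mg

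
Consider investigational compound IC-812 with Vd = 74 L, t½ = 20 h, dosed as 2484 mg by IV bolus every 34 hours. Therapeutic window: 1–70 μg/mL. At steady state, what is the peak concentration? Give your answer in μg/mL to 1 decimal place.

48.5 μg/mL

Over one 34-h interval, 34/20 ≈ 1.7 half-lives elapse, leaving f ≈ 0.3078 of each dose.
At steady state, accumulation factor R = 1/(1 − e^(−kτ)) ≈ 1.4447.
Each bolus raises the concentration by D/Vd = 2484/74 ≈ 33.568 μg/mL.
Steady-state peak Cmax,ss = C₀·R ≈ 33.568 × 1.4447 ≈ 48.496 μg/mL.
Peak 48.5 μg/mL vs MTC 70 μg/mL: below toxic threshold.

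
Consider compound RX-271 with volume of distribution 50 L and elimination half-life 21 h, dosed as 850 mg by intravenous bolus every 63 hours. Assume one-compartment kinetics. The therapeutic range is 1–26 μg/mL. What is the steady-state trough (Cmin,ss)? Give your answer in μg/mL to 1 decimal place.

2.4 μg/mL

τ = 63 h = 3 half-lives, so f = (1/2)^3 = 0.125.
Accumulation ratio R = 1/(1 − f) = 1/0.875 = 8/7.
Single-dose peak C₀ = D/Vd = 850/50 = 17 μg/mL.
Steady-state peak Cmax,ss = C₀·R = 17 × 8/7 ≈ 19.429 μg/mL.
Steady-state trough Cmin,ss = Cmax,ss·f ≈ 19.429 × 0.125 ≈ 2.429 μg/mL.
Trough 2.4 μg/mL vs MEC 1 μg/mL: adequate.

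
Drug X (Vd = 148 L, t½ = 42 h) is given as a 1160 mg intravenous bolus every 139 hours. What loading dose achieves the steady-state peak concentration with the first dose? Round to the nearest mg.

f = (1/2)^(139/42) ≈ 0.100864; accumulation ratio R = 1/(1−f) ≈ 1.11218.
Loading dose to hit Cmax,ss on first dose: D_load = D_maint·R ≈ 1160 × 1.11218 ≈ 1290.13 mg.

1290 mg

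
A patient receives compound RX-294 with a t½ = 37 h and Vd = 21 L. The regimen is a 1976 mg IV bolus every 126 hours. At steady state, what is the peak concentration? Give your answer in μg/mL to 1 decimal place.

Over one 126-h interval, 126/37 ≈ 3.4054 half-lives elapse, leaving f ≈ 0.0944 of each dose.
At steady state, accumulation factor R = 1/(1 − e^(−kτ)) ≈ 1.1042.
Each bolus raises the concentration by D/Vd = 1976/21 ≈ 94.095 μg/mL.
Steady-state peak Cmax,ss = C₀·R ≈ 94.095 × 1.1042 ≈ 103.900 μg/mL.

103.9 μg/mL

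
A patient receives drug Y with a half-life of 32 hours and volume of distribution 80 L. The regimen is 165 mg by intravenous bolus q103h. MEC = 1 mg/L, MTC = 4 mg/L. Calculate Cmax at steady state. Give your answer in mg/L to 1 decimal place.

k = ln2/t½ = ln2/32 ≈ 0.021661 h⁻¹; fraction remaining f = e^(−kτ) = e^(−0.021661×103) ≈ 0.1074.
Accumulation ratio R = 1/(1 − f) ≈ 1/0.8926 ≈ 1.1203.
Each bolus raises the concentration by D/Vd = 165/80 ≈ 2.062 mg/L.
Cmax,ss = C₀/(1 − f) ≈ 2.062/0.8926 ≈ 2.310 mg/L.
Peak 2.3 mg/L vs MTC 4 mg/L: below toxic threshold.

2.3 mg/L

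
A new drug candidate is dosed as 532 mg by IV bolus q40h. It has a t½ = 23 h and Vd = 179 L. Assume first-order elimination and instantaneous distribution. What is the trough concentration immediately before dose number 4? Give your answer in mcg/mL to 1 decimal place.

f = (1/2)^(τ/t½) = (1/2)^(40/23) ≈ 0.2996.
C₀ = D/Vd = 532/179 ≈ 2.972 mcg/mL.
Before the 4th dose, 3 doses have been given. Superposition: Cmin = C₀·(f + f² + … + f^3).
≈ 2.972 × (0.2996 + 0.0898 + 0.0269) ≈ 2.972 × 0.4163 ≈ 1.237 mcg/mL.

1.2 mcg/mL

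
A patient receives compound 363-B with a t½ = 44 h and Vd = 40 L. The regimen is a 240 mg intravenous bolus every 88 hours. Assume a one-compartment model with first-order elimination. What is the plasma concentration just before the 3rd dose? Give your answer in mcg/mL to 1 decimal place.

f = (1/2)^(τ/t½) = (1/2)^(88/44) ≈ 0.2500.
C₀ = D/Vd = 240/40 ≈ 6.000 mcg/mL.
Before the 3rd dose, 2 doses have been given. Superposition: Cmin = C₀·(f + f²).
≈ 6.000 × (0.2500 + 0.0625) ≈ 6.000 × 0.3125 ≈ 1.875 mcg/mL.

1.9 mcg/mL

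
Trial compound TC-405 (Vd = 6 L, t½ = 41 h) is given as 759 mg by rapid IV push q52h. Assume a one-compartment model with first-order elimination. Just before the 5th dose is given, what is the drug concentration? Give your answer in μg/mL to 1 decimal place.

87.1 μg/mL

f = (1/2)^(τ/t½) = (1/2)^(52/41) ≈ 0.4152.
C₀ = D/Vd = 759/6 ≈ 126.500 μg/mL.
Before the 5th dose, 4 doses have been given. Superposition: Cmin = C₀·(f + f² + … + f^4).
≈ 126.500 × (0.4152 + 0.1724 + 0.0716 + 0.0297) ≈ 126.500 × 0.6889 ≈ 87.146 μg/mL.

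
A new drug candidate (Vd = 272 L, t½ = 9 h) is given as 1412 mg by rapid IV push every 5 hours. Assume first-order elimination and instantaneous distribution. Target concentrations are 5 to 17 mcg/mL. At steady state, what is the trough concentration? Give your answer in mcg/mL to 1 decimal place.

Over one 5-h interval, 5/9 ≈ 0.55556 half-lives elapse, leaving f ≈ 0.6804 of each dose.
At steady state, accumulation factor R = 1/(1 − e^(−kτ)) ≈ 3.1289.
Single-dose peak C₀ = D/Vd = 1412/272 ≈ 5.191 mcg/mL.
Steady-state peak Cmax,ss = C₀·R ≈ 5.191 × 3.1289 ≈ 16.242 mcg/mL.
Steady-state trough Cmin,ss = Cmax,ss·f ≈ 16.242 × 0.6804 ≈ 11.051 mcg/mL.
Trough 11.1 mcg/mL vs MEC 5 mcg/mL: adequate.

11.1 mcg/mL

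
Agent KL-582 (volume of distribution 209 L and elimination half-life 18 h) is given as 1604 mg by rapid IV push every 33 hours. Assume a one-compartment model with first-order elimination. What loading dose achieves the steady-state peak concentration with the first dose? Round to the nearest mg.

2230 mg

f = (1/2)^(33/18) ≈ 0.280616; accumulation ratio R = 1/(1−f) ≈ 1.39008.
Loading dose to hit Cmax,ss on first dose: D_load = D_maint·R ≈ 1604 × 1.39008 ≈ 2229.69 mg.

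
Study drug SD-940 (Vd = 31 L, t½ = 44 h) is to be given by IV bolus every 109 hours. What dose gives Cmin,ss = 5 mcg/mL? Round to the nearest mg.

τ/t½ = 109/44 ≈ 2.4773, so f = (1/2)^(109/44) ≈ 0.179584.
Cmin,ss = (D/Vd)·f/(1−f), so D = Cmin,ss·Vd·(1−f)/f.
D = 5 × 31 × (1−f)/f ≈ 5 × 31 × 4.56842 ≈ 708.11 mg.

708 mg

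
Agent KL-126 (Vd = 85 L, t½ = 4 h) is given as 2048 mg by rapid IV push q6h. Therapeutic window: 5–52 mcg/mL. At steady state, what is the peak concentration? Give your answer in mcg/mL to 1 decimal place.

k = ln2/t½ = ln2/4 ≈ 0.173287 h⁻¹; fraction remaining f = e^(−kτ) = e^(−0.173287×6) ≈ 0.3536.
At steady state, accumulation factor R = 1/(1 − e^(−kτ)) ≈ 1.5470.
Each bolus raises the concentration by D/Vd = 2048/85 ≈ 24.094 mcg/mL.
Steady-state peak Cmax,ss = C₀·R ≈ 24.094 × 1.5470 ≈ 37.273 mcg/mL.
Peak 37.3 mcg/mL vs MTC 52 mcg/mL: below toxic threshold.

37.3 mcg/mL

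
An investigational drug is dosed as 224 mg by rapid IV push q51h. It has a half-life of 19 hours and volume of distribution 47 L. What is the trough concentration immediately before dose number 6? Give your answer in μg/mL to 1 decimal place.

0.9 μg/mL

f = (1/2)^(τ/t½) = (1/2)^(51/19) ≈ 0.1556.
C₀ = D/Vd = 224/47 ≈ 4.766 μg/mL.
Before the 6th dose, 5 doses have been given. Superposition: Cmin = C₀·(f + f² + … + f^5).
≈ 4.766 × (0.1556 + 0.0242 + 0.0038 + 0.0006 + 0.0001) ≈ 4.766 × 0.1843 ≈ 0.878 μg/mL.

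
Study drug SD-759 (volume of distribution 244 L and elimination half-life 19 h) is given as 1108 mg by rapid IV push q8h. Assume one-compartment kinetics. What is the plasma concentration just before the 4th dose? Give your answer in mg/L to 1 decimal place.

7.8 mg/L

f = (1/2)^(τ/t½) = (1/2)^(8/19) ≈ 0.7469.
C₀ = D/Vd = 1108/244 ≈ 4.541 mg/L.
Before the 4th dose, 3 doses have been given. Superposition: Cmin = C₀·(f + f² + … + f^3).
≈ 4.541 × (0.7469 + 0.5579 + 0.4167) ≈ 4.541 × 1.7215 ≈ 7.817 mg/L.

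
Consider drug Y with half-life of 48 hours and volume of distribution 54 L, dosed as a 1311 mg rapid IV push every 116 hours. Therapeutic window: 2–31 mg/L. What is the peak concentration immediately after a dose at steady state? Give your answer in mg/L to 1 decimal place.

29.9 mg/L

τ/t½ = 116/48 ≈ 2.4167, so fraction remaining f = (1/2)^(116/48) ≈ 0.1873.
Accumulation ratio R = 1/(1 − f) ≈ 1/0.8127 ≈ 1.2305.
Single-dose peak C₀ = D/Vd = 1311/54 ≈ 24.278 mg/L.
Steady-state peak Cmax,ss = C₀·R ≈ 24.278 × 1.2305 ≈ 29.874 mg/L.
Peak 29.9 mg/L vs MTC 31 mg/L: below toxic threshold.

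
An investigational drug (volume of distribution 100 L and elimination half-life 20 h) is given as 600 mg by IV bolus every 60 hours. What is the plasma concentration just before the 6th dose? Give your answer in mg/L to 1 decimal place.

0.9 mg/L

f = (1/2)^(τ/t½) = (1/2)^(60/20) ≈ 0.1250.
C₀ = D/Vd = 600/100 ≈ 6.000 mg/L.
Before the 6th dose, 5 doses have been given. Superposition: Cmin = C₀·(f + f² + … + f^5).
≈ 6.000 × (0.1250 + 0.0156 + 0.0020 + 0.0002 + 0.0000) ≈ 6.000 × 0.1428 ≈ 0.857 mg/L.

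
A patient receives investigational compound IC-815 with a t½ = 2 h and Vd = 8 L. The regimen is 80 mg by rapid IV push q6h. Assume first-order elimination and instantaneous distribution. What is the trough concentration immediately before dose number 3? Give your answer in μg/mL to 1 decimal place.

1.4 μg/mL

f = (1/2)^(τ/t½) = (1/2)^(6/2) ≈ 0.1250.
C₀ = D/Vd = 80/8 ≈ 10.000 μg/mL.
Before the 3rd dose, 2 doses have been given. Superposition: Cmin = C₀·(f + f²).
≈ 10.000 × (0.1250 + 0.0156) ≈ 10.000 × 0.1406 ≈ 1.406 μg/mL.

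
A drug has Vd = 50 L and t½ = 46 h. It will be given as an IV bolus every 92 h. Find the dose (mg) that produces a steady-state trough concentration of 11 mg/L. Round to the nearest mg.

1650 mg

τ/t½ = 92/46 ≈ 2, so f = (1/2)^(92/46) ≈ 0.250000.
Cmin,ss = (D/Vd)·f/(1−f), so D = Cmin,ss·Vd·(1−f)/f.
D = 11 × 50 × (1−f)/f ≈ 11 × 50 × 3.00000 ≈ 1650.00 mg.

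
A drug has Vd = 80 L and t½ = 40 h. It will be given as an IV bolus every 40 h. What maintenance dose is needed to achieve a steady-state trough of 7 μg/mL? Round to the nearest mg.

560 mg

τ/t½ = 40/40 ≈ 1, so f = (1/2)^(40/40) ≈ 0.500000.
Cmin,ss = (D/Vd)·f/(1−f), so D = Cmin,ss·Vd·(1−f)/f.
D = 7 × 80 × (1−f)/f ≈ 7 × 80 × 1.00000 ≈ 560.00 mg.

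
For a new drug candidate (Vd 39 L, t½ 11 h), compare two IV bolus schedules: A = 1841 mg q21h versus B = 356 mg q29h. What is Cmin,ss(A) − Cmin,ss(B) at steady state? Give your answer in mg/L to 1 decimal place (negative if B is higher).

Regimen A: f = (1/2)^(21/11) ≈ 0.2663; Cmin,ss = (1841/39)·f/(1−f) ≈ 17.133 mg/L.
Regimen B: f = (1/2)^(29/11) ≈ 0.1608; Cmin,ss = (356/39)·f/(1−f) ≈ 1.749 mg/L.
Difference ≈ 17.133 − 1.749 ≈ 15.384 mg/L.

15.4 mg/L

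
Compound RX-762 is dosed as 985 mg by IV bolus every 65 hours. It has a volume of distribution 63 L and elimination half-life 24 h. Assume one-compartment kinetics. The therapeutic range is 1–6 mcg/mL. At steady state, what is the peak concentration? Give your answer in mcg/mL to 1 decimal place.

τ/t½ = 65/24 ≈ 2.7083, so fraction remaining f = (1/2)^(65/24) ≈ 0.1530.
Accumulation ratio R = 1/(1 − f) ≈ 1/0.8470 ≈ 1.1806.
Single-dose peak C₀ = D/Vd = 985/63 ≈ 15.635 mcg/mL.
Steady-state peak Cmax,ss = C₀·R ≈ 15.635 × 1.1806 ≈ 18.459 mcg/mL.
Peak 18.5 mcg/mL vs MTC 6 mcg/mL: exceeds toxic threshold.

18.5 mcg/mL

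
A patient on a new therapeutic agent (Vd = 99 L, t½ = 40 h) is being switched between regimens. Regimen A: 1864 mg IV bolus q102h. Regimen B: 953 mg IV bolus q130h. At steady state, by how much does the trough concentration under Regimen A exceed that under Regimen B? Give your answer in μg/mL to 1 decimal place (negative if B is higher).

Regimen A: f = (1/2)^(102/40) ≈ 0.1708; Cmin,ss = (1864/99)·f/(1−f) ≈ 3.878 μg/mL.
Regimen B: f = (1/2)^(130/40) ≈ 0.1051; Cmin,ss = (953/99)·f/(1−f) ≈ 1.131 μg/mL.
Difference ≈ 3.878 − 1.131 ≈ 2.747 μg/mL.

2.7 μg/mL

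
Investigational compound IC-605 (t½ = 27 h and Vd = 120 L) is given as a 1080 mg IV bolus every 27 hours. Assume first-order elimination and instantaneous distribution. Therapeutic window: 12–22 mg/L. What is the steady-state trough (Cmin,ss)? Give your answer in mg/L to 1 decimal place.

τ = 27 h = 1 half-life, so f = (1/2)^1 = 0.5.
Accumulation ratio R = 1/(1 − f) = 1/0.5 = 2/1.
Single-dose peak C₀ = D/Vd = 1080/120 = 9 mg/L.
Steady-state peak Cmax,ss = C₀·R = 9 × 2/1 ≈ 18.000 mg/L.
Steady-state trough Cmin,ss = Cmax,ss·f ≈ 18.000 × 0.5 ≈ 9.000 mg/L.
Trough 9.0 mg/L vs MEC 12 mg/L: subtherapeutic.

9.0 mg/L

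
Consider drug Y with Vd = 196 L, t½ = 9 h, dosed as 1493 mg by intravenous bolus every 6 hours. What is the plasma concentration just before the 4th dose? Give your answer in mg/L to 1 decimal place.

f = (1/2)^(τ/t½) = (1/2)^(6/9) ≈ 0.6300.
C₀ = D/Vd = 1493/196 ≈ 7.617 mg/L.
Before the 4th dose, 3 doses have been given. Superposition: Cmin = C₀·(f + f² + … + f^3).
≈ 7.617 × (0.6300 + 0.3969 + 0.2500) ≈ 7.617 × 1.2769 ≈ 9.726 mg/L.

9.7 mg/L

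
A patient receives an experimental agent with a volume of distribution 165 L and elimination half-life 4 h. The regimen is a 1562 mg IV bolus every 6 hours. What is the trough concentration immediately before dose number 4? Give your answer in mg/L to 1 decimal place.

f = (1/2)^(τ/t½) = (1/2)^(6/4) ≈ 0.3536.
C₀ = D/Vd = 1562/165 ≈ 9.467 mg/L.
Before the 4th dose, 3 doses have been given. Superposition: Cmin = C₀·(f + f² + … + f^3).
≈ 9.467 × (0.3536 + 0.1250 + 0.0442) ≈ 9.467 × 0.5228 ≈ 4.949 mg/L.

4.9 mg/L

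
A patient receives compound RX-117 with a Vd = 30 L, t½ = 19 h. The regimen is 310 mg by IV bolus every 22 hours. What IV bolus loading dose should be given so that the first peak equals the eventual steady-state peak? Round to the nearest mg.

562 mg

f = (1/2)^(22/19) ≈ 0.448166; accumulation ratio R = 1/(1−f) ≈ 1.81214.
Loading dose to hit Cmax,ss on first dose: D_load = D_maint·R ≈ 310 × 1.81214 ≈ 561.76 mg.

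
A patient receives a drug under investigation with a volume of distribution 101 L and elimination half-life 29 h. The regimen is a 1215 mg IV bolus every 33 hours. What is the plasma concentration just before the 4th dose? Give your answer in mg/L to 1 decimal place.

f = (1/2)^(τ/t½) = (1/2)^(33/29) ≈ 0.4544.
C₀ = D/Vd = 1215/101 ≈ 12.030 mg/L.
Before the 4th dose, 3 doses have been given. Superposition: Cmin = C₀·(f + f² + … + f^3).
≈ 12.030 × (0.4544 + 0.2065 + 0.0938) ≈ 12.030 × 0.7547 ≈ 9.079 mg/L.

9.1 mg/L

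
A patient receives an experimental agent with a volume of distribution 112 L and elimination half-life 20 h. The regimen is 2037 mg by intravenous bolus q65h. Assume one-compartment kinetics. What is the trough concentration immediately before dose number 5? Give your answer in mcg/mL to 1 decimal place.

f = (1/2)^(τ/t½) = (1/2)^(65/20) ≈ 0.1051.
C₀ = D/Vd = 2037/112 ≈ 18.188 mcg/mL.
Before the 5th dose, 4 doses have been given. Superposition: Cmin = C₀·(f + f² + … + f^4).
≈ 18.188 × (0.1051 + 0.0110 + 0.0012 + 0.0001) ≈ 18.188 × 0.1174 ≈ 2.135 mcg/mL.

2.1 mcg/mL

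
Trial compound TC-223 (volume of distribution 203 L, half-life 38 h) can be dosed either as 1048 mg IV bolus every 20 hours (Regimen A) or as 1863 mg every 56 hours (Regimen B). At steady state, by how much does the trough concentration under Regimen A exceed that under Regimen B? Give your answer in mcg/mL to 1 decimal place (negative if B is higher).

Regimen A: f = (1/2)^(20/38) ≈ 0.6943; Cmin,ss = (1048/203)·f/(1−f) ≈ 11.725 mcg/mL.
Regimen B: f = (1/2)^(56/38) ≈ 0.3601; Cmin,ss = (1863/203)·f/(1−f) ≈ 5.164 mcg/mL.
Difference ≈ 11.725 − 5.164 ≈ 6.561 mcg/mL.

6.6 mcg/mL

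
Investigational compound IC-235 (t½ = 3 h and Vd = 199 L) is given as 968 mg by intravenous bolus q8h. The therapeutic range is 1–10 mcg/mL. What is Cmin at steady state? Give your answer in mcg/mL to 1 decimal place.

0.9 mcg/mL

τ/t½ = 8/3 ≈ 2.6667, so fraction remaining f = (1/2)^(8/3) ≈ 0.1575.
Single-dose peak C₀ = D/Vd = 968/199 ≈ 4.864 mcg/mL.
Steady-state trough Cmin,ss = C₀·f/(1−f) ≈ 4.864 × 0.1575/0.8425 ≈ 0.909 mcg/mL.
Trough 0.9 mcg/mL vs MEC 1 mcg/mL: subtherapeutic.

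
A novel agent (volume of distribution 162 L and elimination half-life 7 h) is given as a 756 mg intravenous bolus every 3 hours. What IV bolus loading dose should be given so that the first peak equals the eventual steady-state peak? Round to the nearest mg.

2942 mg

f = (1/2)^(3/7) ≈ 0.742997; accumulation ratio R = 1/(1−f) ≈ 3.89101.
Loading dose to hit Cmax,ss on first dose: D_load = D_maint·R ≈ 756 × 3.89101 ≈ 2941.60 mg.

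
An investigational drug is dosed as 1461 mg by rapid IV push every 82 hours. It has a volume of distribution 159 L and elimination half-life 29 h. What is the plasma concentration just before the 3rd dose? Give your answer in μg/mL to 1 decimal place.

f = (1/2)^(τ/t½) = (1/2)^(82/29) ≈ 0.1409.
C₀ = D/Vd = 1461/159 ≈ 9.189 μg/mL.
Before the 3rd dose, 2 doses have been given. Superposition: Cmin = C₀·(f + f²).
≈ 9.189 × (0.1409 + 0.0199) ≈ 9.189 × 0.1608 ≈ 1.478 μg/mL.

1.5 μg/mL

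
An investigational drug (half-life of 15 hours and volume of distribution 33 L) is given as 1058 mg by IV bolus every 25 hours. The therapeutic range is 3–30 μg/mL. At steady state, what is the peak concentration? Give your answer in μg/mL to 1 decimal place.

Over one 25-h interval, 25/15 ≈ 1.6667 half-lives elapse, leaving f ≈ 0.3150 of each dose.
Accumulation ratio R = 1/(1 − f) ≈ 1/0.6850 ≈ 1.4599.
Each bolus raises the concentration by D/Vd = 1058/33 ≈ 32.061 μg/mL.
Steady-state peak Cmax,ss = C₀·R ≈ 32.061 × 1.4599 ≈ 46.806 μg/mL.
Peak 46.8 μg/mL vs MTC 30 μg/mL: exceeds toxic threshold.

46.8 μg/mL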